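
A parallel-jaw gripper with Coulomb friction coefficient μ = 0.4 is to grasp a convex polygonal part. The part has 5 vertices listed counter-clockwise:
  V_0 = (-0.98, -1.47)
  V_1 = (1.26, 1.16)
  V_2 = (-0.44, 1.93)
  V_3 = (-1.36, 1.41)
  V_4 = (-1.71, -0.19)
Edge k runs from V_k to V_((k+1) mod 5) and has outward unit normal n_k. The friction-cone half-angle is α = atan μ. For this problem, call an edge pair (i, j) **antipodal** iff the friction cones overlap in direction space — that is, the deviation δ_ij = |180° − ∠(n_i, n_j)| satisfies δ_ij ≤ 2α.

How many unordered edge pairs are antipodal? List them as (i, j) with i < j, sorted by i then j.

α = atan 0.4 = 21.80°;  2α = 43.60°
n_0 = (+0.7613, -0.6484)
n_1 = (+0.4126, +0.9109)
n_2 = (-0.4921, +0.8706)
n_3 = (-0.9769, +0.2137)
n_4 = (-0.8687, -0.4954)
  (0,1): δ = 73.95°  ·
  (0,2): δ = 20.10°  ✓
  (0,3): δ = 28.08°  ✓
  (0,4): δ = 70.12°  ·
  (1,2): δ = 126.16°  ·
  (1,3): δ = 77.97°  ·
  (1,4): δ = 35.94°  ✓
  (2,3): δ = 131.81°  ·
  (2,4): δ = 89.78°  ·
  (3,4): δ = 137.96°  ·
antipodal pairs: 3

count = 3; pairs: (0,2), (0,3), (1,4)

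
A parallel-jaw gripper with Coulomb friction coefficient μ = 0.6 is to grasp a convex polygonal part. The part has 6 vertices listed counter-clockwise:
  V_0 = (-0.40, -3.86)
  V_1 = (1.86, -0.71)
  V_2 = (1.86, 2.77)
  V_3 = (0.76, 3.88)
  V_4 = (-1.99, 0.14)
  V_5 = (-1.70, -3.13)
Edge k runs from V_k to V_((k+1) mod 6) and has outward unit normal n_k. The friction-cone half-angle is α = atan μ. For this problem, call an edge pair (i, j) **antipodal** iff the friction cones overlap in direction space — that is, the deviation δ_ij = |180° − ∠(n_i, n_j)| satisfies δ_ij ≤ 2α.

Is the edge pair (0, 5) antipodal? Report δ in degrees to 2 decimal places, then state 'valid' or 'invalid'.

α = atan 0.6 = 30.96°;  2α = 61.93°
edge 0: e_0 = (+2.26, +3.15);  n_0 = (+0.8125, -0.5829)
edge 5: e_5 = (+1.30, -0.73);  n_5 = (-0.4896, -0.8719)
∠(n_0, n_5) = 83.66°
δ = |180° − 83.66°| = 96.34°
96.34° > 2α = 61.93°  →  invalid

δ = 96.34°, invalid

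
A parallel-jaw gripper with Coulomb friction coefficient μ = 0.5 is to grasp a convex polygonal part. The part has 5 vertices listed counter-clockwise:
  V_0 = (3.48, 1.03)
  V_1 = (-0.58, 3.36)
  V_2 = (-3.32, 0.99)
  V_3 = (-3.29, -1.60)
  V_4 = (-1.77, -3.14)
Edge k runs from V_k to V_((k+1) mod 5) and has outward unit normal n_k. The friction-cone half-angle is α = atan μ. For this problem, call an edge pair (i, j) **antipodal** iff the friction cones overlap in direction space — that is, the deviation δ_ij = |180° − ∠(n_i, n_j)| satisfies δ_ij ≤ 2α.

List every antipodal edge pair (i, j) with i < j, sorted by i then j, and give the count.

α = atan 0.5 = 26.57°;  2α = 53.13°
n_0 = (+0.4977, +0.8673)
n_1 = (-0.6542, +0.7563)
n_2 = (-0.9999, -0.0116)
n_3 = (-0.7117, -0.7025)
n_4 = (+0.6220, -0.7830)
  (0,1): δ = 109.29°  ·
  (0,2): δ = 59.49°  ·
  (0,3): δ = 15.52°  ✓
  (0,4): δ = 68.31°  ·
  (1,2): δ = 130.19°  ·
  (1,3): δ = 86.23°  ·
  (1,4): δ = 2.40°  ✓
  (2,3): δ = 136.04°  ·
  (2,4): δ = 52.20°  ✓
  (3,4): δ = 96.17°  ·
antipodal pairs: 3

count = 3; pairs: (0,3), (1,4), (2,4)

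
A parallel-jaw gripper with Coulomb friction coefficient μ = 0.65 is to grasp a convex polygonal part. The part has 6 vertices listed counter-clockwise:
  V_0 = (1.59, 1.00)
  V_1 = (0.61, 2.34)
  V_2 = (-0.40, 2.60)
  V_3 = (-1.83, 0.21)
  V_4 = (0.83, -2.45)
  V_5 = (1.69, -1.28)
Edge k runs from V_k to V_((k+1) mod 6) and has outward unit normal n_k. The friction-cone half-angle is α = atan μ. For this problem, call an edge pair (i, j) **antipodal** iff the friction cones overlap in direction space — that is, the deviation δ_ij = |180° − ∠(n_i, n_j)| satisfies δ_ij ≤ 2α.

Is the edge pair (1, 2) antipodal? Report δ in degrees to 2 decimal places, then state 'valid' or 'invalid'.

δ = 106.46°, invalid

α = atan 0.65 = 33.02°;  2α = 66.05°
edge 1: e_1 = (-1.01, +0.26);  n_1 = (+0.2493, +0.9684)
edge 2: e_2 = (-1.43, -2.39);  n_2 = (-0.8581, +0.5134)
∠(n_1, n_2) = 73.54°
δ = |180° − 73.54°| = 106.46°
106.46° > 2α = 66.05°  →  invalid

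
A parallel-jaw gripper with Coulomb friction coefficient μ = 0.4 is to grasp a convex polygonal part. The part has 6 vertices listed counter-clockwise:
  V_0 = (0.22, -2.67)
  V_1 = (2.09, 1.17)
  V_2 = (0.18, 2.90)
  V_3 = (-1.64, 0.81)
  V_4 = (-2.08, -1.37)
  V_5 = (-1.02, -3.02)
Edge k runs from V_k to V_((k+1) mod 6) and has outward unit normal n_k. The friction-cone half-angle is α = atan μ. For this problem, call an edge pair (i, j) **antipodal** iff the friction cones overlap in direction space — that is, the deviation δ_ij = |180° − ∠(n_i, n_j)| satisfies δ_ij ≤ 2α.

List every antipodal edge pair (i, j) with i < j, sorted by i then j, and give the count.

count = 4; pairs: (0,2), (0,3), (1,4), (2,5)

α = atan 0.4 = 21.80°;  2α = 43.60°
n_0 = (+0.8991, -0.4378)
n_1 = (+0.6713, +0.7412)
n_2 = (-0.7541, +0.6567)
n_3 = (-0.9802, +0.1978)
n_4 = (-0.8413, -0.5405)
n_5 = (+0.2716, -0.9624)
  (0,1): δ = 106.20°  ·
  (0,2): δ = 15.08°  ✓
  (0,3): δ = 14.55°  ✓
  (0,4): δ = 58.68°  ·
  (0,5): δ = 131.73°  ·
  (1,2): δ = 88.88°  ·
  (1,3): δ = 59.24°  ·
  (1,4): δ = 15.11°  ✓
  (1,5): δ = 57.93°  ·
  (2,3): δ = 150.36°  ·
  (2,4): δ = 106.23°  ·
  (2,5): δ = 33.19°  ✓
  (3,4): δ = 135.87°  ·
  (3,5): δ = 62.83°  ·
  (4,5): δ = 106.96°  ·
antipodal pairs: 4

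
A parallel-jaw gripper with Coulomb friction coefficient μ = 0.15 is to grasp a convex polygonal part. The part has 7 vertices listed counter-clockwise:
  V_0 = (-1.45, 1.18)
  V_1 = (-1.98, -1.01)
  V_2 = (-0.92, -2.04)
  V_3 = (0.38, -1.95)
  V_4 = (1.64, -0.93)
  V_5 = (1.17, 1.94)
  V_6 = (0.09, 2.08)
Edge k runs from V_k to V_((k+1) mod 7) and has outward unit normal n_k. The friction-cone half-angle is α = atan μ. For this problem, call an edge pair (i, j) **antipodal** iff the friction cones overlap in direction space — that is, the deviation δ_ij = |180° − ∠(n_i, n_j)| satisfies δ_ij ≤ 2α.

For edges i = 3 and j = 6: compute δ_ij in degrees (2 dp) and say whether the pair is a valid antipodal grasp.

δ = 8.69°, valid

α = atan 0.15 = 8.53°;  2α = 17.06°
edge 3: e_3 = (+1.26, +1.02);  n_3 = (+0.6292, -0.7772)
edge 6: e_6 = (-1.54, -0.90);  n_6 = (-0.5046, +0.8634)
∠(n_3, n_6) = 171.31°
δ = |180° − 171.31°| = 8.69°
8.69° ≤ 2α = 17.06°  →  valid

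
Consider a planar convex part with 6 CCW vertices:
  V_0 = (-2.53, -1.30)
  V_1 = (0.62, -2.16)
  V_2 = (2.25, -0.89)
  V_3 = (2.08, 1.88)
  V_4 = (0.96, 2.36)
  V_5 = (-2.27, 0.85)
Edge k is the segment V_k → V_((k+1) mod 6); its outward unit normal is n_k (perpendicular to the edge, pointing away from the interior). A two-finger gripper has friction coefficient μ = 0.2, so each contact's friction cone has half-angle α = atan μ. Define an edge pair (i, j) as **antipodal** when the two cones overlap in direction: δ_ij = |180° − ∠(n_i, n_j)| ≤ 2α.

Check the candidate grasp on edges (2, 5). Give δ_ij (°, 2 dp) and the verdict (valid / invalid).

α = atan 0.2 = 11.31°;  2α = 22.62°
edge 2: e_2 = (-0.17, +2.77);  n_2 = (+0.9981, +0.0613)
edge 5: e_5 = (-0.26, -2.15);  n_5 = (-0.9928, +0.1201)
∠(n_2, n_5) = 169.59°
δ = |180° − 169.59°| = 10.41°
10.41° ≤ 2α = 22.62°  →  valid

δ = 10.41°, valid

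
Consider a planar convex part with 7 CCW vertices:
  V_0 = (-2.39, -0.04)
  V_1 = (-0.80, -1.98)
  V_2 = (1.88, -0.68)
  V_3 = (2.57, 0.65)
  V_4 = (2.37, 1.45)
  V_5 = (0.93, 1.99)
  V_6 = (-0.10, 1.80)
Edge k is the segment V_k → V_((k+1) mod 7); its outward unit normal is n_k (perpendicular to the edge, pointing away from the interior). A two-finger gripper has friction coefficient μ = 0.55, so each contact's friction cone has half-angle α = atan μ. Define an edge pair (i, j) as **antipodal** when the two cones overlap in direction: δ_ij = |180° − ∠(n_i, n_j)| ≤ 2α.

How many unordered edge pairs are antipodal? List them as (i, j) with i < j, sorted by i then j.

α = atan 0.55 = 28.81°;  2α = 57.62°
n_0 = (-0.7734, -0.6339)
n_1 = (+0.4364, -0.8997)
n_2 = (+0.8877, -0.4605)
n_3 = (+0.9701, +0.2425)
n_4 = (+0.3511, +0.9363)
n_5 = (-0.1814, +0.9834)
n_6 = (-0.6264, +0.7795)
  (0,1): δ = 103.46°  ·
  (0,2): δ = 66.76°  ·
  (0,3): δ = 25.30°  ✓
  (0,4): δ = 30.11°  ✓
  (0,5): δ = 61.11°  ·
  (0,6): δ = 89.44°  ·
  (1,2): δ = 143.30°  ·
  (1,3): δ = 101.84°  ·
  (1,4): δ = 46.43°  ✓
  (1,5): δ = 15.43°  ✓
  (1,6): δ = 12.90°  ✓
  (2,3): δ = 138.54°  ·
  (2,4): δ = 83.14°  ·
  (2,5): δ = 52.13°  ✓
  (2,6): δ = 23.80°  ✓
  (3,4): δ = 124.59°  ·
  (3,5): δ = 93.58°  ·
  (3,6): δ = 65.25°  ·
  (4,5): δ = 148.99°  ·
  (4,6): δ = 120.66°  ·
  (5,6): δ = 151.67°  ·
antipodal pairs: 7

count = 7; pairs: (0,3), (0,4), (1,4), (1,5), (1,6), (2,5), (2,6)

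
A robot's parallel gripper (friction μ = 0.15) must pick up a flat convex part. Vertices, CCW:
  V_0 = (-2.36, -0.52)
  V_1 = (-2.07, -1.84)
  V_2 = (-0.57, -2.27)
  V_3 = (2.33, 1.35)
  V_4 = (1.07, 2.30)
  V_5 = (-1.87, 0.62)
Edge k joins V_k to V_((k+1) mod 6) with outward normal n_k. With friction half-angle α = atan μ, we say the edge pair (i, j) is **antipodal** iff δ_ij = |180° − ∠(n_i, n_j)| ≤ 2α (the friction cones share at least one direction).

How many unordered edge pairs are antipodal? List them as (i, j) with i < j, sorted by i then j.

count = 1; pairs: (2,5)

α = atan 0.15 = 8.53°;  2α = 17.06°
n_0 = (-0.9767, -0.2146)
n_1 = (-0.2756, -0.9613)
n_2 = (+0.7804, -0.6252)
n_3 = (+0.6020, +0.7985)
n_4 = (-0.4961, +0.8682)
n_5 = (-0.9187, +0.3949)
  (0,1): δ = 118.39°  ·
  (0,2): δ = 51.09°  ·
  (0,3): δ = 40.59°  ·
  (0,4): δ = 107.35°  ·
  (0,5): δ = 144.35°  ·
  (1,2): δ = 112.70°  ·
  (1,3): δ = 21.02°  ·
  (1,4): δ = 45.74°  ·
  (1,5): δ = 82.74°  ·
  (2,3): δ = 88.32°  ·
  (2,4): δ = 21.56°  ·
  (2,5): δ = 15.44°  ✓
  (3,4): δ = 113.24°  ·
  (3,5): δ = 76.24°  ·
  (4,5): δ = 143.00°  ·
antipodal pairs: 1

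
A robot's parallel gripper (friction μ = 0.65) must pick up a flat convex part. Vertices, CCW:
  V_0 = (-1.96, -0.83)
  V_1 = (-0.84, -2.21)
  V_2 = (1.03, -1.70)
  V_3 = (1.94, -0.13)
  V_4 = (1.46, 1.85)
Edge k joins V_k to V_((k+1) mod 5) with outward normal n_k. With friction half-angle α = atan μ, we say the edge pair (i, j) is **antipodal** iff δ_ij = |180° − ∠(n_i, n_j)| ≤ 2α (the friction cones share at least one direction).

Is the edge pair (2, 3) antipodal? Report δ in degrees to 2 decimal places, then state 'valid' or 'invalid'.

α = atan 0.65 = 33.02°;  2α = 66.05°
edge 2: e_2 = (+0.91, +1.57);  n_2 = (+0.8652, -0.5015)
edge 3: e_3 = (-0.48, +1.98);  n_3 = (+0.9719, +0.2356)
∠(n_2, n_3) = 43.72°
δ = |180° − 43.72°| = 136.28°
136.28° > 2α = 66.05°  →  invalid

δ = 136.28°, invalid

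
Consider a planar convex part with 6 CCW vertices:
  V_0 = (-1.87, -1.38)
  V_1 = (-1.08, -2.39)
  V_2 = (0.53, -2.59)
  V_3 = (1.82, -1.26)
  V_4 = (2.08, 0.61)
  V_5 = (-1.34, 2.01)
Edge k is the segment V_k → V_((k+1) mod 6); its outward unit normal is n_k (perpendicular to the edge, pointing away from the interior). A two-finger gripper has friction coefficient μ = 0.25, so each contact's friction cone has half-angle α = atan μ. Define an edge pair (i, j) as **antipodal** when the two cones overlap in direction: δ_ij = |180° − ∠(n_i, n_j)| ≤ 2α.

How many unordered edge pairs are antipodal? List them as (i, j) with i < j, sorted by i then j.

α = atan 0.25 = 14.04°;  2α = 28.07°
n_0 = (-0.7877, -0.6161)
n_1 = (-0.1233, -0.9924)
n_2 = (+0.7178, -0.6962)
n_3 = (+0.9905, -0.1377)
n_4 = (+0.3788, +0.9255)
n_5 = (-0.9880, +0.1545)
  (0,1): δ = 135.11°  ·
  (0,2): δ = 82.16°  ·
  (0,3): δ = 45.95°  ·
  (0,4): δ = 29.71°  ·
  (0,5): δ = 133.08°  ·
  (1,2): δ = 127.04°  ·
  (1,3): δ = 90.83°  ·
  (1,4): δ = 15.18°  ✓
  (1,5): δ = 88.20°  ·
  (2,3): δ = 143.79°  ·
  (2,4): δ = 68.14°  ·
  (2,5): δ = 35.24°  ·
  (3,4): δ = 104.35°  ·
  (3,5): δ = 0.97°  ✓
  (4,5): δ = 76.62°  ·
antipodal pairs: 2

count = 2; pairs: (1,4), (3,5)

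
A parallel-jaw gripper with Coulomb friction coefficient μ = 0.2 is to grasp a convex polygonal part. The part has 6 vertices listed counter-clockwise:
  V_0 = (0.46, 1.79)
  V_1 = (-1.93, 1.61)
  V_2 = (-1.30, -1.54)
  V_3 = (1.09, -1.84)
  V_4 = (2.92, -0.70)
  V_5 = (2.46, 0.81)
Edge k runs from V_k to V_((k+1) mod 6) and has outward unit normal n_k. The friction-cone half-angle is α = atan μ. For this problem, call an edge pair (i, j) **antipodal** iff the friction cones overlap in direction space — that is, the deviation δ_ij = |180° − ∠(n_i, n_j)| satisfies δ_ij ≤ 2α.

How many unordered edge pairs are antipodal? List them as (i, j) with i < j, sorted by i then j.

count = 3; pairs: (0,2), (1,4), (2,5)

α = atan 0.2 = 11.31°;  2α = 22.62°
n_0 = (-0.0751, +0.9972)
n_1 = (-0.9806, -0.1961)
n_2 = (-0.1245, -0.9922)
n_3 = (+0.5287, -0.8488)
n_4 = (+0.9566, +0.2914)
n_5 = (+0.4400, +0.8980)
  (0,1): δ = 83.00°  ·
  (0,2): δ = 11.46°  ✓
  (0,3): δ = 27.61°  ·
  (0,4): δ = 102.64°  ·
  (0,5): δ = 149.59°  ·
  (1,2): δ = 108.46°  ·
  (1,3): δ = 69.39°  ·
  (1,4): δ = 5.63°  ✓
  (1,5): δ = 52.59°  ·
  (2,3): δ = 140.92°  ·
  (2,4): δ = 65.90°  ·
  (2,5): δ = 18.95°  ✓
  (3,4): δ = 104.98°  ·
  (3,5): δ = 58.03°  ·
  (4,5): δ = 133.05°  ·
antipodal pairs: 3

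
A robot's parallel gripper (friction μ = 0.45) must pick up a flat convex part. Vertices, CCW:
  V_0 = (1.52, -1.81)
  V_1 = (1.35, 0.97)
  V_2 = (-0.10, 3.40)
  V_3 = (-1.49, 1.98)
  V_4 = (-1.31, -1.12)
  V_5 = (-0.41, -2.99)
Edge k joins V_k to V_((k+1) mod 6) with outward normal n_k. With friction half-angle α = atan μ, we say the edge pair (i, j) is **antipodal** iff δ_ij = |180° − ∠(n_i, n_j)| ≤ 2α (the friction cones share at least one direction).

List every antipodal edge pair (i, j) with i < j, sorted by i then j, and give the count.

count = 6; pairs: (0,2), (0,3), (0,4), (1,3), (1,4), (2,5)

α = atan 0.45 = 24.23°;  2α = 48.46°
n_0 = (+0.9981, +0.0610)
n_1 = (+0.8587, +0.5124)
n_2 = (-0.7146, +0.6995)
n_3 = (-0.9983, -0.0580)
n_4 = (-0.9011, -0.4337)
n_5 = (+0.5216, -0.8532)
  (0,1): δ = 152.67°  ·
  (0,2): δ = 47.89°  ✓
  (0,3): δ = 0.18°  ✓
  (0,4): δ = 22.20°  ✓
  (0,5): δ = 117.94°  ·
  (1,2): δ = 75.21°  ·
  (1,3): δ = 27.50°  ✓
  (1,4): δ = 5.12°  ✓
  (1,5): δ = 90.62°  ·
  (2,3): δ = 132.29°  ·
  (2,4): δ = 109.91°  ·
  (2,5): δ = 14.17°  ✓
  (3,4): δ = 157.62°  ·
  (3,5): δ = 61.88°  ·
  (4,5): δ = 84.26°  ·
antipodal pairs: 6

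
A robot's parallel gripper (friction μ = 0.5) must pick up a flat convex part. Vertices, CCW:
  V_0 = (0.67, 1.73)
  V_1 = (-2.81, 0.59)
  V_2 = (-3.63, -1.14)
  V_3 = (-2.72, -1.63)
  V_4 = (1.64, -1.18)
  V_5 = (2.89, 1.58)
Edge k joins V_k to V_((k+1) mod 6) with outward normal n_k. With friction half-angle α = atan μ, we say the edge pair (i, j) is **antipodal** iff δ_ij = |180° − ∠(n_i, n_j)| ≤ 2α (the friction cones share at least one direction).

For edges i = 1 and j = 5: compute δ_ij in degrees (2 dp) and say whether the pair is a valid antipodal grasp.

δ = 111.49°, invalid

α = atan 0.5 = 26.57°;  2α = 53.13°
edge 1: e_1 = (-0.82, -1.73);  n_1 = (-0.9036, +0.4283)
edge 5: e_5 = (-2.22, +0.15);  n_5 = (+0.0674, +0.9977)
∠(n_1, n_5) = 68.51°
δ = |180° − 68.51°| = 111.49°
111.49° > 2α = 53.13°  →  invalid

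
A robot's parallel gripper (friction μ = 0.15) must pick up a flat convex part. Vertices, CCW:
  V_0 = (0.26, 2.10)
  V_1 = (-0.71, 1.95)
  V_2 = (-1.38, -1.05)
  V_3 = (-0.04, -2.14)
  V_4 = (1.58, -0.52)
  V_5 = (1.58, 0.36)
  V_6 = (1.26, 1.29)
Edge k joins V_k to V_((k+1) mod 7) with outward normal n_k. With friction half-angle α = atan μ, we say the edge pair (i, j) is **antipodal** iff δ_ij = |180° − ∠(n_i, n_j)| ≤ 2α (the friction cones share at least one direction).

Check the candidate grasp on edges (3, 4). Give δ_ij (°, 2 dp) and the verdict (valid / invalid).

δ = 135.00°, invalid

α = atan 0.15 = 8.53°;  2α = 17.06°
edge 3: e_3 = (+1.62, +1.62);  n_3 = (+0.7071, -0.7071)
edge 4: e_4 = (+0.00, +0.88);  n_4 = (+1.0000, -0.0000)
∠(n_3, n_4) = 45.00°
δ = |180° − 45.00°| = 135.00°
135.00° > 2α = 17.06°  →  invalid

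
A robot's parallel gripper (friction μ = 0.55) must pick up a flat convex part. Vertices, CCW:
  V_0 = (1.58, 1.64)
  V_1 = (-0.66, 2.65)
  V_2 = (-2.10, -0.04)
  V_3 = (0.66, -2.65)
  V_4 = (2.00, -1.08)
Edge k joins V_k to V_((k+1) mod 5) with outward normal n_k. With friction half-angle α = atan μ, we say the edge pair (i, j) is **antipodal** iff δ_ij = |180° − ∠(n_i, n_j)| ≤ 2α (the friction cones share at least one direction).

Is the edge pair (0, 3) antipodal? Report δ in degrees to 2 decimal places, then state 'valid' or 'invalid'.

δ = 73.79°, invalid

α = atan 0.55 = 28.81°;  2α = 57.62°
edge 0: e_0 = (-2.24, +1.01);  n_0 = (+0.4110, +0.9116)
edge 3: e_3 = (+1.34, +1.57);  n_3 = (+0.7606, -0.6492)
∠(n_0, n_3) = 106.21°
δ = |180° − 106.21°| = 73.79°
73.79° > 2α = 57.62°  →  invalid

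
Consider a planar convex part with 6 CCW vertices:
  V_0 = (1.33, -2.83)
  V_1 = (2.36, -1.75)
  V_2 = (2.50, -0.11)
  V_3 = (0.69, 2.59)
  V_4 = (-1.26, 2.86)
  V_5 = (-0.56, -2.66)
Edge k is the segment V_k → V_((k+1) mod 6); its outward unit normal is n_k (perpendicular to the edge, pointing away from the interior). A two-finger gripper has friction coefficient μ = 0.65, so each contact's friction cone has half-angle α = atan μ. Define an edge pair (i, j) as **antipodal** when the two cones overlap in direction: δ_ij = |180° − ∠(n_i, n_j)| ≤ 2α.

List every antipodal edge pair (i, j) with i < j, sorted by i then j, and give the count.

count = 6; pairs: (0,3), (0,4), (1,4), (2,4), (2,5), (3,5)

α = atan 0.65 = 33.02°;  2α = 66.05°
n_0 = (+0.7237, -0.6902)
n_1 = (+0.9964, -0.0851)
n_2 = (+0.8306, +0.5568)
n_3 = (+0.1372, +0.9905)
n_4 = (-0.9921, -0.1258)
n_5 = (-0.0896, -0.9960)
  (0,1): δ = 141.24°  ·
  (0,2): δ = 102.52°  ·
  (0,3): δ = 54.24°  ✓
  (0,4): δ = 50.87°  ✓
  (0,5): δ = 128.50°  ·
  (1,2): δ = 141.28°  ·
  (1,3): δ = 93.00°  ·
  (1,4): δ = 12.11°  ✓
  (1,5): δ = 89.74°  ·
  (2,3): δ = 131.72°  ·
  (2,4): δ = 26.61°  ✓
  (2,5): δ = 51.02°  ✓
  (3,4): δ = 74.89°  ·
  (3,5): δ = 2.74°  ✓
  (4,5): δ = 102.37°  ·
antipodal pairs: 6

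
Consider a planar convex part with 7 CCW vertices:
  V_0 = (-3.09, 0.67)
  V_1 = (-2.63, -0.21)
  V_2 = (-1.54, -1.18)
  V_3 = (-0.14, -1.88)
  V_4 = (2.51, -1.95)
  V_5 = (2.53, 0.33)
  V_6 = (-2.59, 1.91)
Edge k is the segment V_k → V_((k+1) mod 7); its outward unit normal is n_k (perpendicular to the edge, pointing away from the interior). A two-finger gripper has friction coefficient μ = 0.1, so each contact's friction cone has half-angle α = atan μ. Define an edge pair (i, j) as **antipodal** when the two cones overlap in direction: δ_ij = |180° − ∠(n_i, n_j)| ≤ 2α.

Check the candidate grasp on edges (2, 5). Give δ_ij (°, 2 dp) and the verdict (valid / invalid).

α = atan 0.1 = 5.71°;  2α = 11.42°
edge 2: e_2 = (+1.40, -0.70);  n_2 = (-0.4472, -0.8944)
edge 5: e_5 = (-5.12, +1.58);  n_5 = (+0.2949, +0.9555)
∠(n_2, n_5) = 170.58°
δ = |180° − 170.58°| = 9.42°
9.42° ≤ 2α = 11.42°  →  valid

δ = 9.42°, valid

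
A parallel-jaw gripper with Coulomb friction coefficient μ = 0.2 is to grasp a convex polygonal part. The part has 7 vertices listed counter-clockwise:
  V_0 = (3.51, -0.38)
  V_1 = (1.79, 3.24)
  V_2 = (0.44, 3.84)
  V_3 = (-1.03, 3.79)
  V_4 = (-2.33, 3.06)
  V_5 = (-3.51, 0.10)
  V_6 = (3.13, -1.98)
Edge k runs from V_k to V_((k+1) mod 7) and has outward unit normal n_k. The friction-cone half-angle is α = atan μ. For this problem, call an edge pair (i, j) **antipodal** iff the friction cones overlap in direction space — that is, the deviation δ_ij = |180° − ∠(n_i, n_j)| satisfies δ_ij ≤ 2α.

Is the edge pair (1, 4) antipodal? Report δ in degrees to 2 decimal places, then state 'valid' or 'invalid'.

α = atan 0.2 = 11.31°;  2α = 22.62°
edge 1: e_1 = (-1.35, +0.60);  n_1 = (+0.4061, +0.9138)
edge 4: e_4 = (-1.18, -2.96);  n_4 = (-0.9289, +0.3703)
∠(n_1, n_4) = 92.23°
δ = |180° − 92.23°| = 87.77°
87.77° > 2α = 22.62°  →  invalid

δ = 87.77°, invalid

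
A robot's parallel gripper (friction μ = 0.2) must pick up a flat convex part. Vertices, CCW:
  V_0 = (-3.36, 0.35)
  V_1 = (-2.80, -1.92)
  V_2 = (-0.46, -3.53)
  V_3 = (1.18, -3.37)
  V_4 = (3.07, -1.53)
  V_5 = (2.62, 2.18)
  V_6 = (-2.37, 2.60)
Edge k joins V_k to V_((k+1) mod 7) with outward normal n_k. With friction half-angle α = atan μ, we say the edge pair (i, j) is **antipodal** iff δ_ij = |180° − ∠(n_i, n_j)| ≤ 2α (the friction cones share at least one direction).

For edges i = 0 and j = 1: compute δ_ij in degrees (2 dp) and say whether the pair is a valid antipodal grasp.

δ = 138.39°, invalid

α = atan 0.2 = 11.31°;  2α = 22.62°
edge 0: e_0 = (+0.56, -2.27);  n_0 = (-0.9709, -0.2395)
edge 1: e_1 = (+2.34, -1.61);  n_1 = (-0.5668, -0.8238)
∠(n_0, n_1) = 41.61°
δ = |180° − 41.61°| = 138.39°
138.39° > 2α = 22.62°  →  invalid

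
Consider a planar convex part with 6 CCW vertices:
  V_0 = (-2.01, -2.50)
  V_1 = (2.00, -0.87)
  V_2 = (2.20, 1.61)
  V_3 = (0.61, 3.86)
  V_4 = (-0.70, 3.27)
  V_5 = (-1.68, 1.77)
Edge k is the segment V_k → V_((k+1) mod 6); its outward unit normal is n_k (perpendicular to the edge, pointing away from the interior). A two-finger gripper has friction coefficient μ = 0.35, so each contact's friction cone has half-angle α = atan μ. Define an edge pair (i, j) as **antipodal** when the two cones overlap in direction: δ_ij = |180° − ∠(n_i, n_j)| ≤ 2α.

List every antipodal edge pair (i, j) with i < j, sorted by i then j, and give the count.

count = 4; pairs: (0,3), (0,4), (1,4), (1,5)

α = atan 0.35 = 19.29°;  2α = 38.58°
n_0 = (+0.3766, -0.9264)
n_1 = (+0.9968, -0.0804)
n_2 = (+0.8167, +0.5771)
n_3 = (-0.4107, +0.9118)
n_4 = (-0.8372, +0.5469)
n_5 = (-0.9970, +0.0771)
  (0,1): δ = 116.73°  ·
  (0,2): δ = 76.87°  ·
  (0,3): δ = 2.12°  ✓
  (0,4): δ = 34.72°  ✓
  (0,5): δ = 63.46°  ·
  (1,2): δ = 140.14°  ·
  (1,3): δ = 61.14°  ·
  (1,4): δ = 28.55°  ✓
  (1,5): δ = 0.19°  ✓
  (2,3): δ = 101.00°  ·
  (2,4): δ = 68.41°  ·
  (2,5): δ = 39.67°  ·
  (3,4): δ = 147.40°  ·
  (3,5): δ = 118.67°  ·
  (4,5): δ = 151.26°  ·
antipodal pairs: 4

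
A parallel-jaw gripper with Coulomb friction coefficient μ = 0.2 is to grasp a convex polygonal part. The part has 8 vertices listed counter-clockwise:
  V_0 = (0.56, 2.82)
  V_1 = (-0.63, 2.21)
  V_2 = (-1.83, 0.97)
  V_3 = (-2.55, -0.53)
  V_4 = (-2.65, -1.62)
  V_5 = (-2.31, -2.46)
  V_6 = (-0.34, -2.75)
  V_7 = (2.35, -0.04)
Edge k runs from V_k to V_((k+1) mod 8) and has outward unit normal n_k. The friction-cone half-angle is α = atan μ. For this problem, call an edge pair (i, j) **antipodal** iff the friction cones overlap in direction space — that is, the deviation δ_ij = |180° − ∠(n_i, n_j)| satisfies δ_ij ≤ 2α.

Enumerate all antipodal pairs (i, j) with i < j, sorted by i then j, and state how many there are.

count = 4; pairs: (0,6), (1,6), (2,6), (4,7)

α = atan 0.2 = 11.31°;  2α = 22.62°
n_0 = (-0.4562, +0.8899)
n_1 = (-0.7186, +0.6954)
n_2 = (-0.9015, +0.4327)
n_3 = (-0.9958, +0.0914)
n_4 = (-0.9269, -0.3752)
n_5 = (-0.1456, -0.9893)
n_6 = (+0.7097, -0.7045)
n_7 = (+0.8477, +0.5305)
  (0,1): δ = 161.20°  ·
  (0,2): δ = 142.78°  ·
  (0,3): δ = 122.38°  ·
  (0,4): δ = 95.10°  ·
  (0,5): δ = 35.51°  ·
  (0,6): δ = 18.07°  ✓
  (0,7): δ = 94.90°  ·
  (1,2): δ = 161.58°  ·
  (1,3): δ = 141.18°  ·
  (1,4): δ = 113.90°  ·
  (1,5): δ = 54.31°  ·
  (1,6): δ = 0.73°  ✓
  (1,7): δ = 76.10°  ·
  (2,3): δ = 159.60°  ·
  (2,4): δ = 132.32°  ·
  (2,5): δ = 72.73°  ·
  (2,6): δ = 19.15°  ✓
  (2,7): δ = 57.68°  ·
  (3,4): δ = 152.72°  ·
  (3,5): δ = 93.13°  ·
  (3,6): δ = 39.55°  ·
  (3,7): δ = 37.28°  ·
  (4,5): δ = 120.41°  ·
  (4,6): δ = 66.82°  ·
  (4,7): δ = 10.01°  ✓
  (5,6): δ = 126.41°  ·
  (5,7): δ = 49.58°  ·
  (6,7): δ = 103.17°  ·
antipodal pairs: 4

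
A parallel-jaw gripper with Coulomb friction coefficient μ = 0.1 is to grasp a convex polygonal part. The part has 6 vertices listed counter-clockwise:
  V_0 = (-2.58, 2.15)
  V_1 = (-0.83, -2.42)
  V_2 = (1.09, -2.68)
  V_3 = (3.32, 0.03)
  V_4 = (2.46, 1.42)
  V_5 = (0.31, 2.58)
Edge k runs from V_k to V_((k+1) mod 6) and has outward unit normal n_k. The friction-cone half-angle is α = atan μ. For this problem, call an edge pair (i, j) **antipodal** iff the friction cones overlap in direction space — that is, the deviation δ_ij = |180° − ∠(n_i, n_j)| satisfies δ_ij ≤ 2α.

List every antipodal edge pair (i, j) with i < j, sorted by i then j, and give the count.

α = atan 0.1 = 5.71°;  2α = 11.42°
n_0 = (-0.9339, -0.3576)
n_1 = (-0.1342, -0.9910)
n_2 = (+0.7722, -0.6354)
n_3 = (+0.8504, +0.5261)
n_4 = (+0.4748, +0.8801)
n_5 = (-0.1472, +0.9891)
  (0,1): δ = 118.67°  ·
  (0,2): δ = 60.40°  ·
  (0,3): δ = 10.79°  ✓
  (0,4): δ = 40.70°  ·
  (0,5): δ = 77.51°  ·
  (1,2): δ = 121.74°  ·
  (1,3): δ = 50.54°  ·
  (1,4): δ = 20.64°  ·
  (1,5): δ = 16.17°  ·
  (2,3): δ = 108.80°  ·
  (2,4): δ = 78.90°  ·
  (2,5): δ = 42.09°  ·
  (3,4): δ = 150.09°  ·
  (3,5): δ = 113.28°  ·
  (4,5): δ = 143.19°  ·
antipodal pairs: 1

count = 1; pairs: (0,3)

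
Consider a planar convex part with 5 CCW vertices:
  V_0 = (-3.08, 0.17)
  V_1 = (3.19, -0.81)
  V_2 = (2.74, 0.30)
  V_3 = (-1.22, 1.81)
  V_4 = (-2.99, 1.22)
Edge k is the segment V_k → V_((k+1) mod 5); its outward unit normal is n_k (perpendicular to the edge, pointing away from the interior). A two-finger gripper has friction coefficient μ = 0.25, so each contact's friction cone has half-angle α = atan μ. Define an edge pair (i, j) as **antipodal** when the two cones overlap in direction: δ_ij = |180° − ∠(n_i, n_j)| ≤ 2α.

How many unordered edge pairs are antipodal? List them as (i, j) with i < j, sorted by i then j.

count = 3; pairs: (0,2), (0,3), (1,4)

α = atan 0.25 = 14.04°;  2α = 28.07°
n_0 = (-0.1544, -0.9880)
n_1 = (+0.9267, +0.3757)
n_2 = (+0.3563, +0.9344)
n_3 = (-0.3162, +0.9487)
n_4 = (-0.9963, +0.0854)
  (0,1): δ = 59.05°  ·
  (0,2): δ = 11.99°  ✓
  (0,3): δ = 27.32°  ✓
  (0,4): δ = 93.98°  ·
  (1,2): δ = 132.94°  ·
  (1,3): δ = 93.63°  ·
  (1,4): δ = 26.97°  ✓
  (2,3): δ = 140.69°  ·
  (2,4): δ = 74.03°  ·
  (3,4): δ = 113.33°  ·
antipodal pairs: 3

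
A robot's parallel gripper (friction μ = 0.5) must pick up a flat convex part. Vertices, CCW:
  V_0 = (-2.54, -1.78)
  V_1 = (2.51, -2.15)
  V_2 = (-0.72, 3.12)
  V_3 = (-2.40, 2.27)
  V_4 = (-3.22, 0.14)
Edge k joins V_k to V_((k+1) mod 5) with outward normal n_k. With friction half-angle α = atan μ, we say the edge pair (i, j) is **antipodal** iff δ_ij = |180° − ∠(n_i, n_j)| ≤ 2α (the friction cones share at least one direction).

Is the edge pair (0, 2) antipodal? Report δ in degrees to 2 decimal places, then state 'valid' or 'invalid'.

α = atan 0.5 = 26.57°;  2α = 53.13°
edge 0: e_0 = (+5.05, -0.37);  n_0 = (-0.0731, -0.9973)
edge 2: e_2 = (-1.68, -0.85);  n_2 = (-0.4515, +0.8923)
∠(n_0, n_2) = 148.97°
δ = |180° − 148.97°| = 31.03°
31.03° ≤ 2α = 53.13°  →  valid

δ = 31.03°, valid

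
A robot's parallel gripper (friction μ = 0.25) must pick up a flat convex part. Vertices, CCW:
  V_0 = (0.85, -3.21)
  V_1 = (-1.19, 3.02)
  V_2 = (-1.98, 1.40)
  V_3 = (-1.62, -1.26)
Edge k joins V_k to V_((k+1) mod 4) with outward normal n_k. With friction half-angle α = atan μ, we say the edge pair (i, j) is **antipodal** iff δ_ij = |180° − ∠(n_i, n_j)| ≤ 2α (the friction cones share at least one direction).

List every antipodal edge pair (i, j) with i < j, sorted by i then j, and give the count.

α = atan 0.25 = 14.04°;  2α = 28.07°
n_0 = (+0.9503, +0.3112)
n_1 = (-0.8988, +0.4383)
n_2 = (-0.9910, -0.1341)
n_3 = (-0.6196, -0.7849)
  (0,1): δ = 44.13°  ·
  (0,2): δ = 10.42°  ✓
  (0,3): δ = 33.58°  ·
  (1,2): δ = 146.30°  ·
  (1,3): δ = 102.29°  ·
  (2,3): δ = 136.00°  ·
antipodal pairs: 1

count = 1; pairs: (0,2)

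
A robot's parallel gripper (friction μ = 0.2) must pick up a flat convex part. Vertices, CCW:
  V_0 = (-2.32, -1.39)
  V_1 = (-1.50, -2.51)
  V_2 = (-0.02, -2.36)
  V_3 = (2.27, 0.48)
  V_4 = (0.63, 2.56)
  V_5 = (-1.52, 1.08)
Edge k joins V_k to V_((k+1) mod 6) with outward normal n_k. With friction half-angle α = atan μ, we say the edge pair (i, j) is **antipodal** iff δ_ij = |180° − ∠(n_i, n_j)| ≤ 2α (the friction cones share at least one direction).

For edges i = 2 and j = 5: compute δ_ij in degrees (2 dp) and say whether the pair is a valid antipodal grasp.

α = atan 0.2 = 11.31°;  2α = 22.62°
edge 2: e_2 = (+2.29, +2.84);  n_2 = (+0.7785, -0.6277)
edge 5: e_5 = (-0.80, -2.47);  n_5 = (-0.9513, +0.3081)
∠(n_2, n_5) = 159.07°
δ = |180° − 159.07°| = 20.93°
20.93° ≤ 2α = 22.62°  →  valid

δ = 20.93°, valid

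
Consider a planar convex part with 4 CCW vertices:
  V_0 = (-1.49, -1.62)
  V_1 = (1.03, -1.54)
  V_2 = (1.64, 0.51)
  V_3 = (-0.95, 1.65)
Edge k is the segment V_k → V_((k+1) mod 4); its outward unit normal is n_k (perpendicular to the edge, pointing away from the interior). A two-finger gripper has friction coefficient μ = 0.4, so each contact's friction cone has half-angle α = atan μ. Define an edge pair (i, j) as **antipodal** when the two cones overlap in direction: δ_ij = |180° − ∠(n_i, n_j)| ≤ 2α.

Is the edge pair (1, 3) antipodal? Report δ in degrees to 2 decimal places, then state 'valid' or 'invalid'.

δ = 7.19°, valid

α = atan 0.4 = 21.80°;  2α = 43.60°
edge 1: e_1 = (+0.61, +2.05);  n_1 = (+0.9585, -0.2852)
edge 3: e_3 = (-0.54, -3.27);  n_3 = (-0.9866, +0.1629)
∠(n_1, n_3) = 172.81°
δ = |180° − 172.81°| = 7.19°
7.19° ≤ 2α = 43.60°  →  valid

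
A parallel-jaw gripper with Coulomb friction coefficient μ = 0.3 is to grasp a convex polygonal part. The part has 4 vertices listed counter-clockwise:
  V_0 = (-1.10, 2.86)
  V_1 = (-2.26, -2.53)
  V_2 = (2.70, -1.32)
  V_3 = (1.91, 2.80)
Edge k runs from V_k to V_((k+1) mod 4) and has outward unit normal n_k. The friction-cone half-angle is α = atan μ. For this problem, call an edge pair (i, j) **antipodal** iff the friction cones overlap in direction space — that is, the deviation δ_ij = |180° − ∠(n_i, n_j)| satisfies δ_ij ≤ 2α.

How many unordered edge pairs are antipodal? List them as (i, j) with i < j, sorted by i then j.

α = atan 0.3 = 16.70°;  2α = 33.40°
n_0 = (-0.9776, +0.2104)
n_1 = (+0.2370, -0.9715)
n_2 = (+0.9821, +0.1883)
n_3 = (+0.0199, +0.9998)
  (0,1): δ = 64.14°  ·
  (0,2): δ = 23.00°  ✓
  (0,3): δ = 101.00°  ·
  (1,2): δ = 92.86°  ·
  (1,3): δ = 14.85°  ✓
  (2,3): δ = 102.00°  ·
antipodal pairs: 2

count = 2; pairs: (0,2), (1,3)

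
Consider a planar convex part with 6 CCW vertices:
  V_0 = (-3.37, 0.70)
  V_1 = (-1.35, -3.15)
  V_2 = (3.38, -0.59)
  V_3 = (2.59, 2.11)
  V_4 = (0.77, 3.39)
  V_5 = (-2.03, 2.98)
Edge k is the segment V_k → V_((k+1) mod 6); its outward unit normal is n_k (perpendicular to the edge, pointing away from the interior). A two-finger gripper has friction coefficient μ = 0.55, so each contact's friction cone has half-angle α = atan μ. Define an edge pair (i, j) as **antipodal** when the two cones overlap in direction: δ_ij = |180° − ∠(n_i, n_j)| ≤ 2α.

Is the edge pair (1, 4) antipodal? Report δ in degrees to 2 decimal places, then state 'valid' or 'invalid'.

δ = 20.09°, valid

α = atan 0.55 = 28.81°;  2α = 57.62°
edge 1: e_1 = (+4.73, +2.56);  n_1 = (+0.4760, -0.8795)
edge 4: e_4 = (-2.80, -0.41);  n_4 = (-0.1449, +0.9894)
∠(n_1, n_4) = 159.91°
δ = |180° − 159.91°| = 20.09°
20.09° ≤ 2α = 57.62°  →  valid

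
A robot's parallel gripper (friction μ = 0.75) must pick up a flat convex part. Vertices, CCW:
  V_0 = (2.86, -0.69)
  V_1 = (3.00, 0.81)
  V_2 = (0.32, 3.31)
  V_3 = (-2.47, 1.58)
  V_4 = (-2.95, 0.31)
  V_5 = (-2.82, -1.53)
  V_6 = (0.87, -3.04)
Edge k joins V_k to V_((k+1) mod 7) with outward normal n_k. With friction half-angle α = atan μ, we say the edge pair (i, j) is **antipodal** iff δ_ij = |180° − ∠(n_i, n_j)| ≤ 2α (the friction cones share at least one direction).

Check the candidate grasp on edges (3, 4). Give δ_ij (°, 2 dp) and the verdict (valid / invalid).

α = atan 0.75 = 36.87°;  2α = 73.74°
edge 3: e_3 = (-0.48, -1.27);  n_3 = (-0.9354, +0.3535)
edge 4: e_4 = (+0.13, -1.84);  n_4 = (-0.9975, -0.0705)
∠(n_3, n_4) = 24.75°
δ = |180° − 24.75°| = 155.25°
155.25° > 2α = 73.74°  →  invalid

δ = 155.25°, invalid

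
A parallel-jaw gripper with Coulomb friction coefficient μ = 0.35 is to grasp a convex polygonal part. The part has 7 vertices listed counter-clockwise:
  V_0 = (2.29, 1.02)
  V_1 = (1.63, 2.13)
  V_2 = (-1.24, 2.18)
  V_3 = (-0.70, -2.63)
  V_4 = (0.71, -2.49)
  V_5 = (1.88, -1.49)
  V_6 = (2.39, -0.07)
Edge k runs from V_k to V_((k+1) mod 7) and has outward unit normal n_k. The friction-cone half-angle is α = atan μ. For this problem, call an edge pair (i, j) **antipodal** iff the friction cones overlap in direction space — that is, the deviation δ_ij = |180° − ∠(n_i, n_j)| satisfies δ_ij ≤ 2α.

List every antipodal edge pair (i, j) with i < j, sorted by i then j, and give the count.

count = 4; pairs: (0,2), (1,3), (2,5), (2,6)

α = atan 0.35 = 19.29°;  2α = 38.58°
n_0 = (+0.8595, +0.5111)
n_1 = (+0.0174, +0.9998)
n_2 = (-0.9938, -0.1116)
n_3 = (+0.0988, -0.9951)
n_4 = (+0.6497, -0.7602)
n_5 = (+0.9411, -0.3380)
n_6 = (+0.9958, +0.0914)
  (0,1): δ = 121.73°  ·
  (0,2): δ = 24.33°  ✓
  (0,3): δ = 64.93°  ·
  (0,4): δ = 99.79°  ·
  (0,5): δ = 129.51°  ·
  (0,6): δ = 154.51°  ·
  (1,2): δ = 82.60°  ·
  (1,3): δ = 6.67°  ✓
  (1,4): δ = 41.52°  ·
  (1,5): δ = 71.24°  ·
  (1,6): δ = 96.24°  ·
  (2,3): δ = 90.74°  ·
  (2,4): δ = 55.89°  ·
  (2,5): δ = 26.16°  ✓
  (2,6): δ = 1.16°  ✓
  (3,4): δ = 145.15°  ·
  (3,5): δ = 115.43°  ·
  (3,6): δ = 90.43°  ·
  (4,5): δ = 150.28°  ·
  (4,6): δ = 125.28°  ·
  (5,6): δ = 155.00°  ·
antipodal pairs: 4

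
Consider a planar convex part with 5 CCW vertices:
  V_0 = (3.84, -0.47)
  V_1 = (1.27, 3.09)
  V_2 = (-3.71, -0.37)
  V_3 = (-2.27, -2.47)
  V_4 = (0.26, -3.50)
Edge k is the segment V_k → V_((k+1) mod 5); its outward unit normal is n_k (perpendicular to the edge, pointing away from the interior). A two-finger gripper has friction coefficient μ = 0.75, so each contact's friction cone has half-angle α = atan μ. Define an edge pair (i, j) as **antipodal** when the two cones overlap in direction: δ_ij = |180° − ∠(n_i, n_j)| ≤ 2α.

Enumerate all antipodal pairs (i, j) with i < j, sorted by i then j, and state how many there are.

count = 4; pairs: (0,2), (0,3), (1,3), (1,4)

α = atan 0.75 = 36.87°;  2α = 73.74°
n_0 = (+0.8108, +0.5853)
n_1 = (-0.5706, +0.8212)
n_2 = (-0.8247, -0.5655)
n_3 = (-0.3771, -0.9262)
n_4 = (+0.6460, -0.7633)
  (0,1): δ = 91.04°  ·
  (0,2): δ = 1.39°  ✓
  (0,3): δ = 32.02°  ✓
  (0,4): δ = 94.42°  ·
  (1,2): δ = 90.35°  ·
  (1,3): δ = 56.94°  ✓
  (1,4): δ = 5.45°  ✓
  (2,3): δ = 146.59°  ·
  (2,4): δ = 84.20°  ·
  (3,4): δ = 117.60°  ·
antipodal pairs: 4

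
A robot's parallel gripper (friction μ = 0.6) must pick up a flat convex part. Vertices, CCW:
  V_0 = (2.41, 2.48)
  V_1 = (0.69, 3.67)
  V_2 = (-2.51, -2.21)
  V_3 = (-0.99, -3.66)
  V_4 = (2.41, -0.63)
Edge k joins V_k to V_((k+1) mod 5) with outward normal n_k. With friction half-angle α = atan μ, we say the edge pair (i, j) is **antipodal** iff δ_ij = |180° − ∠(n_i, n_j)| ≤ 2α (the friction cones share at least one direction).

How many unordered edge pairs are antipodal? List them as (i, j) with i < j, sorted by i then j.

α = atan 0.6 = 30.96°;  2α = 61.93°
n_0 = (+0.5690, +0.8224)
n_1 = (-0.8784, +0.4780)
n_2 = (-0.6902, -0.7236)
n_3 = (+0.6653, -0.7466)
n_4 = (+1.0000, -0.0000)
  (0,1): δ = 83.88°  ·
  (0,2): δ = 8.97°  ✓
  (0,3): δ = 76.38°  ·
  (0,4): δ = 124.68°  ·
  (1,2): δ = 105.09°  ·
  (1,3): δ = 19.74°  ✓
  (1,4): δ = 28.56°  ✓
  (2,3): δ = 94.64°  ·
  (2,4): δ = 46.35°  ✓
  (3,4): δ = 131.71°  ·
antipodal pairs: 4

count = 4; pairs: (0,2), (1,3), (1,4), (2,4)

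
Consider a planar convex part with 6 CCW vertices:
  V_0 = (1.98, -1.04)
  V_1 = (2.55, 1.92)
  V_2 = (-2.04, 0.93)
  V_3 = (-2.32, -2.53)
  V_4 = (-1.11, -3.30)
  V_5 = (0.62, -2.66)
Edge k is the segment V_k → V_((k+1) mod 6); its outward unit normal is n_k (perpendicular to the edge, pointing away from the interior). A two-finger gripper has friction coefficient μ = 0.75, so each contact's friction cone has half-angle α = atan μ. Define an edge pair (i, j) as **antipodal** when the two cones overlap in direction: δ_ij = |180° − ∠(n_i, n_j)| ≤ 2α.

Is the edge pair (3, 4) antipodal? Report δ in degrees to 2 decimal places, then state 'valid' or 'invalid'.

δ = 127.23°, invalid

α = atan 0.75 = 36.87°;  2α = 73.74°
edge 3: e_3 = (+1.21, -0.77);  n_3 = (-0.5369, -0.8437)
edge 4: e_4 = (+1.73, +0.64);  n_4 = (+0.3470, -0.9379)
∠(n_3, n_4) = 52.77°
δ = |180° − 52.77°| = 127.23°
127.23° > 2α = 73.74°  →  invalid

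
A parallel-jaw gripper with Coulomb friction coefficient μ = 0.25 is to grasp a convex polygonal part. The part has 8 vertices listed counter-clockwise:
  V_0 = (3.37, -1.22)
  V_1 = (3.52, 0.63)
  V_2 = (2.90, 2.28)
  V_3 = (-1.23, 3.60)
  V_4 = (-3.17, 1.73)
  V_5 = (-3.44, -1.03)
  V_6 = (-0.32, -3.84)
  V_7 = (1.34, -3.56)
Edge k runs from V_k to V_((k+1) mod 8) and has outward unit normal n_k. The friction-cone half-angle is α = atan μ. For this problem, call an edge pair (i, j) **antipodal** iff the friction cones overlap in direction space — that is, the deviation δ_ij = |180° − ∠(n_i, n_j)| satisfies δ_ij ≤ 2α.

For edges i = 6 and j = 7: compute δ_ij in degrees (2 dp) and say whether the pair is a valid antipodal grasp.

α = atan 0.25 = 14.04°;  2α = 28.07°
edge 6: e_6 = (+1.66, +0.28);  n_6 = (+0.1663, -0.9861)
edge 7: e_7 = (+2.03, +2.34);  n_7 = (+0.7554, -0.6553)
∠(n_6, n_7) = 39.48°
δ = |180° − 39.48°| = 140.52°
140.52° > 2α = 28.07°  →  invalid

δ = 140.52°, invalid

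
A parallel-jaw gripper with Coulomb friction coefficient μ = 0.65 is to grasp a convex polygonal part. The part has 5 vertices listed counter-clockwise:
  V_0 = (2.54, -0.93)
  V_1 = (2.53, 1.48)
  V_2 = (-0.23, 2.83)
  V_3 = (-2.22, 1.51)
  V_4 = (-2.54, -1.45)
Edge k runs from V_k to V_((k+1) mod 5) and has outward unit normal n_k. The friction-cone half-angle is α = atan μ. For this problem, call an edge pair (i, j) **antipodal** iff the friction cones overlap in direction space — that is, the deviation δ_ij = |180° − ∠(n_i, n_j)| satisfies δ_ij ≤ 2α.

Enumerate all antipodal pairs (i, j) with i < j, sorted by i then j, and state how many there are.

count = 4; pairs: (0,2), (0,3), (1,4), (2,4)

α = atan 0.65 = 33.02°;  2α = 66.05°
n_0 = (+1.0000, +0.0041)
n_1 = (+0.4394, +0.8983)
n_2 = (-0.5528, +0.8333)
n_3 = (-0.9942, +0.1075)
n_4 = (+0.1018, -0.9948)
  (0,1): δ = 116.30°  ·
  (0,2): δ = 56.68°  ✓
  (0,3): δ = 6.41°  ✓
  (0,4): δ = 95.61°  ·
  (1,2): δ = 120.38°  ·
  (1,3): δ = 70.11°  ·
  (1,4): δ = 31.91°  ✓
  (2,3): δ = 129.73°  ·
  (2,4): δ = 27.71°  ✓
  (3,4): δ = 77.99°  ·
antipodal pairs: 4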